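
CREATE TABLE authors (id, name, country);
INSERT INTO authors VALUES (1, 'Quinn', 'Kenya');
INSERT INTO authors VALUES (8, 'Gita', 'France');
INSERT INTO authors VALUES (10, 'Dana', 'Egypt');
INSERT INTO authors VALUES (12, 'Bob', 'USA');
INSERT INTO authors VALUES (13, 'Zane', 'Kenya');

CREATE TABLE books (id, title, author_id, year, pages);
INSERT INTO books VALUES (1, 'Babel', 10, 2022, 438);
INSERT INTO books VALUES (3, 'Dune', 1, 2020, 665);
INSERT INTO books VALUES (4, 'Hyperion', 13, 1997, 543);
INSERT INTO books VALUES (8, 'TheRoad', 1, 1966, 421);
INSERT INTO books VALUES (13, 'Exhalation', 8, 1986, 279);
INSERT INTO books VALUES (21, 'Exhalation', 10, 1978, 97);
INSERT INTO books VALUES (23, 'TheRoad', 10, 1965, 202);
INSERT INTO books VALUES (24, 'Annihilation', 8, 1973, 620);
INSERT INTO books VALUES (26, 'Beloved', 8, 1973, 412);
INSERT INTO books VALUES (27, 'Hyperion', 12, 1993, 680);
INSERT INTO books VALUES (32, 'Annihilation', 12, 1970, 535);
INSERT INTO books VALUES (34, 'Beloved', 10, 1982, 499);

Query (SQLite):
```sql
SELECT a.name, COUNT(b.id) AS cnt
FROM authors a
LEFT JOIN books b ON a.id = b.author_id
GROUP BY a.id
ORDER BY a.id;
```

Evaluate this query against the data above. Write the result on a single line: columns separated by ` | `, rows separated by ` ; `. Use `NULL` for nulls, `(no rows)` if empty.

Quinn | 2 ; Gita | 3 ; Dana | 4 ; Bob | 2 ; Zane | 1

LEFT JOIN keeps every authors row; unmatched ones get NULL for books columns.
Group by authors.id and compute COUNT(b.id). COUNT(col) of an all-NULL group is 0.
  1: ids {3, 8} → COUNT(b.id)=2
  8: ids {13, 24, 26} → COUNT(b.id)=3
  10: ids {1, 21, 23, 34} → COUNT(b.id)=4
  12: ids {27, 32} → COUNT(b.id)=2
  13: ids {4} → COUNT(b.id)=1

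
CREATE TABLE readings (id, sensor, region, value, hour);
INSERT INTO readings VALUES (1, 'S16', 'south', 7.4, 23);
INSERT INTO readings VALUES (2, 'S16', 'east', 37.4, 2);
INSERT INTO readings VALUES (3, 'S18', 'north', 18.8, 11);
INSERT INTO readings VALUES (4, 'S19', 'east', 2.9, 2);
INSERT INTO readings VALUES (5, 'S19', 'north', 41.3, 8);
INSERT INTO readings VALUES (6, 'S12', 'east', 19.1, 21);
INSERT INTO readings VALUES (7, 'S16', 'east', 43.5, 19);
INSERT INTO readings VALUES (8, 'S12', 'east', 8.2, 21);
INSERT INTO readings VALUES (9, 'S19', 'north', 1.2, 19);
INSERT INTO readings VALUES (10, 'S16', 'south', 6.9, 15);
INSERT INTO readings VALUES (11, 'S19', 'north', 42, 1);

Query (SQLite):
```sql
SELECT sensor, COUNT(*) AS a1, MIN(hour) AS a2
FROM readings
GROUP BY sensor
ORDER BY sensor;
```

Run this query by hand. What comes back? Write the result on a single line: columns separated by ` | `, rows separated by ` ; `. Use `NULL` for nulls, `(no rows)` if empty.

Group readings by sensor.
Per group compute: COUNT(*), MIN(hour).
  S12: ids {6, 8} → COUNT(*)=2, MIN(hour)=21
  S16: ids {1, 2, 7, 10} → COUNT(*)=4, MIN(hour)=2
  S18: ids {3} → COUNT(*)=1, MIN(hour)=11
  S19: ids {4, 5, 9, 11} → COUNT(*)=4, MIN(hour)=1

S12 | 2 | 21 ; S16 | 4 | 2 ; S18 | 1 | 11 ; S19 | 4 | 1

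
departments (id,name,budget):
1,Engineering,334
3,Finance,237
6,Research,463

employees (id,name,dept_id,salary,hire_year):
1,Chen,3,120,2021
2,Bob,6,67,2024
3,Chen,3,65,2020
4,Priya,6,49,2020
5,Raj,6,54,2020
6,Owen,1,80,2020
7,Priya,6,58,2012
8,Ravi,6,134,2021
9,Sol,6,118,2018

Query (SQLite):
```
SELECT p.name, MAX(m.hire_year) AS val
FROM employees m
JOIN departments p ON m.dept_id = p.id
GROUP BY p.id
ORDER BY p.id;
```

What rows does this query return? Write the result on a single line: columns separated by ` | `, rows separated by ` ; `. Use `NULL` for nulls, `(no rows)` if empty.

Engineering | 2020 ; Finance | 2021 ; Research | 2024

Join each employees row to its departments via dept_id.
Group joined rows by departments.id; compute MAX(m.hire_year) per group.
  1: ids {6} → MAX(m.hire_year)=2020
  3: ids {1, 3} → MAX(m.hire_year)=2021
  6: ids {2, 4, 5, 7, 8, 9} → MAX(m.hire_year)=2024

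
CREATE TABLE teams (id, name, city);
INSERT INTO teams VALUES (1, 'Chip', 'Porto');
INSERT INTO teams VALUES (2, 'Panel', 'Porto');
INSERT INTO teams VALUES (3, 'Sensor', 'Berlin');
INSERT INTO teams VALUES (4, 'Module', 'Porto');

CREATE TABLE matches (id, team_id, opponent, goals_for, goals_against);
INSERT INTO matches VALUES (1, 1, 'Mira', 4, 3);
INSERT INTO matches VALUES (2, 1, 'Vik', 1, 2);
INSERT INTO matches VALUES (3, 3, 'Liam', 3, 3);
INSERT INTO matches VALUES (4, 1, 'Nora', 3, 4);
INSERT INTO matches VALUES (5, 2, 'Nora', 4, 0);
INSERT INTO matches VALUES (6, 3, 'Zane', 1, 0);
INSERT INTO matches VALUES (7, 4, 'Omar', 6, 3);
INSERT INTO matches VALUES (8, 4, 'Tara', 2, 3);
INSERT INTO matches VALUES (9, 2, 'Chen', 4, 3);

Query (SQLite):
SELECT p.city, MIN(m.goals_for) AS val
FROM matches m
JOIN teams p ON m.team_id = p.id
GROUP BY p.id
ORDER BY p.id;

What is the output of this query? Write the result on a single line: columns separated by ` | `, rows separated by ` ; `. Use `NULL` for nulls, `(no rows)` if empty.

Porto | 1 ; Porto | 4 ; Berlin | 1 ; Porto | 2

Join each matches row to its teams via team_id.
Group joined rows by teams.id; compute MIN(m.goals_for) per group.
  1: ids {1, 2, 4} → MIN(m.goals_for)=1
  2: ids {5, 9} → MIN(m.goals_for)=4
  3: ids {3, 6} → MIN(m.goals_for)=1
  4: ids {7, 8} → MIN(m.goals_for)=2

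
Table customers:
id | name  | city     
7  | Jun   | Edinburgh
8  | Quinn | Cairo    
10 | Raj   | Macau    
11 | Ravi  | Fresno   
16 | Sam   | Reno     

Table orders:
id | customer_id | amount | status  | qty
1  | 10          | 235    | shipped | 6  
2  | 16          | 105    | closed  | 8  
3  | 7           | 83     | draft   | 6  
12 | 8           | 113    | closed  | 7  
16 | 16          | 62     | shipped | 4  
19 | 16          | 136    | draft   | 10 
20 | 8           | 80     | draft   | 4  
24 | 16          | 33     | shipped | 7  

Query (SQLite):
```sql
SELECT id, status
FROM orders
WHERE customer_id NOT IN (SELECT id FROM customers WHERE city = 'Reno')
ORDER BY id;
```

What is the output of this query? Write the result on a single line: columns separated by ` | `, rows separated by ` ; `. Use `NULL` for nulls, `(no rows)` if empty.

1 | shipped ; 3 | draft ; 12 | closed ; 20 | draft

Inner query: customers.id where city = 'Reno'.
Outer: keep orders rows whose customer_id is not in that set.
Inner query → {16}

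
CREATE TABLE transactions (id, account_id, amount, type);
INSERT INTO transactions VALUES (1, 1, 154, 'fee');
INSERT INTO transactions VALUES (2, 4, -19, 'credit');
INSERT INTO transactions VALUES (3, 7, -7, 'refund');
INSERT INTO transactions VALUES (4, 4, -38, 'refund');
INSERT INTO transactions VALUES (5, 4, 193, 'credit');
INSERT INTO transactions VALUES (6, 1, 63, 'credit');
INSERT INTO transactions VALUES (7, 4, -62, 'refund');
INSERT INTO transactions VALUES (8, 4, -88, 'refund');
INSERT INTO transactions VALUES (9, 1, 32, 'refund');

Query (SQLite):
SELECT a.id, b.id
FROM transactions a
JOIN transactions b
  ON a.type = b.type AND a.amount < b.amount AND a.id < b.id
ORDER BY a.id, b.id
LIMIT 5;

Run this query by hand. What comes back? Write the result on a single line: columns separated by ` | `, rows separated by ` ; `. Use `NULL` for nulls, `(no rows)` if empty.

2 | 5 ; 2 | 6 ; 3 | 9 ; 4 | 9 ; 7 | 9

Pairs (a,b) with same type, a.amount < b.amount, a.id < b.id.
type groups: credit:{2,5,6} fee:{1} refund:{3,4,7,8,9}
Ordered by (a.id, b.id); first 5.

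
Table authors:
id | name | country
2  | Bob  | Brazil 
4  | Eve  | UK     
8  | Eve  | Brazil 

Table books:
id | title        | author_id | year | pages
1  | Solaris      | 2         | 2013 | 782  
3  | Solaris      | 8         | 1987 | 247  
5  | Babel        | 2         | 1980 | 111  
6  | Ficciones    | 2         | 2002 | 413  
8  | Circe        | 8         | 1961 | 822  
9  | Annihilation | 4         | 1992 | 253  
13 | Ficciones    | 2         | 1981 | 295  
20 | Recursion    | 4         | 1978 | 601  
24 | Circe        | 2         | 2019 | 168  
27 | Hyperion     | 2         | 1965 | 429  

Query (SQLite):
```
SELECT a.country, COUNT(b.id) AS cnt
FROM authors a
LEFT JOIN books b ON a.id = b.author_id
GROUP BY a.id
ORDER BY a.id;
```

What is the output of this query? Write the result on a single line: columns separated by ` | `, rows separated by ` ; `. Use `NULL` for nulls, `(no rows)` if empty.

Brazil | 6 ; UK | 2 ; Brazil | 2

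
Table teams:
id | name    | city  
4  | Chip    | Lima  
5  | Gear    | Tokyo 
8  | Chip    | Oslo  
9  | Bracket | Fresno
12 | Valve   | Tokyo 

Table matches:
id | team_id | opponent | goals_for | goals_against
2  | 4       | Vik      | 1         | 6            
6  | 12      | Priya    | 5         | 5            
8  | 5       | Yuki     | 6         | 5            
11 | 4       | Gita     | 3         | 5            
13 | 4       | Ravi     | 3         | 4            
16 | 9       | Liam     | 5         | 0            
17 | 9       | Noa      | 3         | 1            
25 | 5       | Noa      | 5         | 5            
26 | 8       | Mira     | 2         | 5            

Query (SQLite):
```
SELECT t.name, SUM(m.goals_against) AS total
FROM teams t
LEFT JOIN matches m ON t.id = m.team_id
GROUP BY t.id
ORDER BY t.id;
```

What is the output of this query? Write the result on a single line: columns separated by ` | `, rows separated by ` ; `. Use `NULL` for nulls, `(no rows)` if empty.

Chip | 15 ; Gear | 10 ; Chip | 5 ; Bracket | 1 ; Valve | 5

LEFT JOIN keeps every teams row; unmatched ones get NULL for matches columns.
Group by teams.id and compute SUM(m.goals_against). SUM over an all-NULL group is NULL.
  4: ids {2, 11, 13} → SUM(m.goals_against)=15
  5: ids {8, 25} → SUM(m.goals_against)=10
  8: ids {26} → SUM(m.goals_against)=5
  9: ids {16, 17} → SUM(m.goals_against)=1
  12: ids {6} → SUM(m.goals_against)=5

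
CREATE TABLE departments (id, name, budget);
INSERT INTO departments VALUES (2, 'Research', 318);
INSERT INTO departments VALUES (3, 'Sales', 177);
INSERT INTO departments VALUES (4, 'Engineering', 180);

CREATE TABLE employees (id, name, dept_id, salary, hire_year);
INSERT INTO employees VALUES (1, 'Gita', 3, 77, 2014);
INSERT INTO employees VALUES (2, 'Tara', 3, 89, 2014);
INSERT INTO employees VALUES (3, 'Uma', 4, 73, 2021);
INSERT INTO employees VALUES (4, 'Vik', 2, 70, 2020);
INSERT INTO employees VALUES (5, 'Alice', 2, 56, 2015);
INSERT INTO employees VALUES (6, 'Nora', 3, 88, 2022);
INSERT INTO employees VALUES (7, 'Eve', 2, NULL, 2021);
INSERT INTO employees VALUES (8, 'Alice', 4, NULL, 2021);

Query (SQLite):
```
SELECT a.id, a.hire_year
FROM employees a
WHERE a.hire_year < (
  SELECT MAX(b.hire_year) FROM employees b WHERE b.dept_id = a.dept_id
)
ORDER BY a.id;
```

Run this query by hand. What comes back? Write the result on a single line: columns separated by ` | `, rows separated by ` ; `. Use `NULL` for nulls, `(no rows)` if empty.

1 | 2014 ; 2 | 2014 ; 4 | 2020 ; 5 | 2015

For each employees row a, compute MAX(hire_year) over rows sharing a.dept_id.
Keep row a if a.hire_year < that per-group MAX.
  dept_id=2: MAX(hire_year) = 2021
  dept_id=3: MAX(hire_year) = 2022
  dept_id=4: MAX(hire_year) = 2021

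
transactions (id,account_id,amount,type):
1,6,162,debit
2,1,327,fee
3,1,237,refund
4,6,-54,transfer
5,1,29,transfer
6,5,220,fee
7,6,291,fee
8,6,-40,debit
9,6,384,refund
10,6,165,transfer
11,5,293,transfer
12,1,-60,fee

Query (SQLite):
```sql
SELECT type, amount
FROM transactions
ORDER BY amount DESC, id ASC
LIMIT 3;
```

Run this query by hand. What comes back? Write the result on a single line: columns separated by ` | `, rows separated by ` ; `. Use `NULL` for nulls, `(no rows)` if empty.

Sort by amount desc, tiebreak id asc: (384, id=9), (327, id=2), (293, id=11), (291, id=7), (237, id=3), (220, id=6) …. Take first 3.

refund | 384 ; fee | 327 ; transfer | 293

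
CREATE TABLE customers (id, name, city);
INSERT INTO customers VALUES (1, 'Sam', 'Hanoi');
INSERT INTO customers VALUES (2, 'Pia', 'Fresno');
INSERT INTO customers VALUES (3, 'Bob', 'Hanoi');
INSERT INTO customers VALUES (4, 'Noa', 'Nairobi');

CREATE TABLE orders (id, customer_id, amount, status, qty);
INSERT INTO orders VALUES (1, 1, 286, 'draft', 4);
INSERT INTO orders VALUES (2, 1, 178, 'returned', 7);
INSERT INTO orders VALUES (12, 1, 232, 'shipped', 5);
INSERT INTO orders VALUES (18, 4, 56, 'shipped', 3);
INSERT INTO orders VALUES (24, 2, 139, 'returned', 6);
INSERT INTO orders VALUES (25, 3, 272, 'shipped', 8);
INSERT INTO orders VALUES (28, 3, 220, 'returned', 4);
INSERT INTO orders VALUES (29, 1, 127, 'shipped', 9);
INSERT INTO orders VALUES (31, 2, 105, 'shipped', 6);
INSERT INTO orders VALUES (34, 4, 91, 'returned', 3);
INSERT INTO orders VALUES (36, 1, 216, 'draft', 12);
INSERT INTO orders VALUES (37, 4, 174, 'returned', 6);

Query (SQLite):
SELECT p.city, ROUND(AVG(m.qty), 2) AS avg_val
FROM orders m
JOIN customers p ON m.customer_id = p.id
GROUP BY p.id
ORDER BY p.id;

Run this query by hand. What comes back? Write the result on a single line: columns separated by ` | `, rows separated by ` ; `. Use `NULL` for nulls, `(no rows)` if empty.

Join each orders row to its customers via customer_id.
Group joined rows by customers.id; compute ROUND(AVG(m.qty), 2) per group.
  1: ids {1, 2, 12, 29, 36} → ROUND(AVG(m.qty), 2)=7.4
  2: ids {24, 31} → ROUND(AVG(m.qty), 2)=6
  3: ids {25, 28} → ROUND(AVG(m.qty), 2)=6
  4: ids {18, 34, 37} → ROUND(AVG(m.qty), 2)=4

Hanoi | 7.4 ; Fresno | 6 ; Hanoi | 6 ; Nairobi | 4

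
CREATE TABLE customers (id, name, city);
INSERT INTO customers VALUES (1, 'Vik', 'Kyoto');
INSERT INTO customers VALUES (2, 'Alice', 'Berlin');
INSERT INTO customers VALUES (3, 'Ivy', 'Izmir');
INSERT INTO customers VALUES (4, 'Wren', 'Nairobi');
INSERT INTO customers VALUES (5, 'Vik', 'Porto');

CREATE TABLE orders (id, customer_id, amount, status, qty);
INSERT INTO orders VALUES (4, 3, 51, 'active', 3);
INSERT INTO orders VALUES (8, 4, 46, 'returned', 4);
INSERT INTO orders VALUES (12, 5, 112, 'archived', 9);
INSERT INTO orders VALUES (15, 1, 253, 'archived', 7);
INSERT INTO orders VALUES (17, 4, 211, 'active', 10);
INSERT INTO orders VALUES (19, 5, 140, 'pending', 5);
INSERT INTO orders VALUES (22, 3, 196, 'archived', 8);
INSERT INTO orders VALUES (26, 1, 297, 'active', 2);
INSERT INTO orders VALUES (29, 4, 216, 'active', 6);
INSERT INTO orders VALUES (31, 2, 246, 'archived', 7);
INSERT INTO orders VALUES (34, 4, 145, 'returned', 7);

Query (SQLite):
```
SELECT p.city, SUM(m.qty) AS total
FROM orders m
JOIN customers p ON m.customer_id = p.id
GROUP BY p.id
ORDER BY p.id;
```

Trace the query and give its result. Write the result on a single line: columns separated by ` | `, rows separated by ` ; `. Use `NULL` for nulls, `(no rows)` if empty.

Join each orders row to its customers via customer_id.
Group joined rows by customers.id; compute SUM(m.qty) per group.
  1: ids {15, 26} → SUM(m.qty)=9
  2: ids {31} → SUM(m.qty)=7
  3: ids {4, 22} → SUM(m.qty)=11
  4: ids {8, 17, 29, 34} → SUM(m.qty)=27
  5: ids {12, 19} → SUM(m.qty)=14

Kyoto | 9 ; Berlin | 7 ; Izmir | 11 ; Nairobi | 27 ; Porto | 14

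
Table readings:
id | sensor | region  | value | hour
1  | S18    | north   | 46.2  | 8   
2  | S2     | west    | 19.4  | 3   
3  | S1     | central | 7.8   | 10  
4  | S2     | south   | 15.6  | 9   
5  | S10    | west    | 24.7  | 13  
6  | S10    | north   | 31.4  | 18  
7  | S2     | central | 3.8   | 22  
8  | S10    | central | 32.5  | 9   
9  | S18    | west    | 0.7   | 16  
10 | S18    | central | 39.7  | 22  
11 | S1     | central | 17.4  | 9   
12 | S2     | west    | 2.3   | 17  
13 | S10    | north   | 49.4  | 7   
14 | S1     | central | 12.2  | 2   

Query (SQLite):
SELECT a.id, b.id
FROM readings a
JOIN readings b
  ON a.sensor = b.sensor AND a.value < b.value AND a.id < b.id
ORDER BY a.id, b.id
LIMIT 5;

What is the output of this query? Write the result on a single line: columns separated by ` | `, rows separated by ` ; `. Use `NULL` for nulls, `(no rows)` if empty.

Pairs (a,b) with same sensor, a.value < b.value, a.id < b.id.
sensor groups: S1:{3,11,14} S10:{5,6,8,13} S18:{1,9,10} S2:{2,4,7,12}
Ordered by (a.id, b.id); first 5.

3 | 11 ; 3 | 14 ; 5 | 6 ; 5 | 8 ; 5 | 13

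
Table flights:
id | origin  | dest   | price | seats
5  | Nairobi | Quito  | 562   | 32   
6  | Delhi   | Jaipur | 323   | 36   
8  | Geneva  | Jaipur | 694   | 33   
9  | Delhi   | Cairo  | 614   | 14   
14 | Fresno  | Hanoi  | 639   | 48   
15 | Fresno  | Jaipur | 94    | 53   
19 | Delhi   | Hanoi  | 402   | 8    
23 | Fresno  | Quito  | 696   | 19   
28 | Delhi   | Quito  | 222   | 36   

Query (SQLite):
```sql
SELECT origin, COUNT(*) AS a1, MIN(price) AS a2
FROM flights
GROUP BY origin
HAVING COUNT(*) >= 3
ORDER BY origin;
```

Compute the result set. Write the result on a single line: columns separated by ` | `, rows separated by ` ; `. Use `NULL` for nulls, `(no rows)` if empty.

Delhi | 4 | 222 ; Fresno | 3 | 94

Group flights by origin.
Per group compute: COUNT(*), MIN(price).
HAVING: drop groups with fewer than 3 rows.
  Delhi: ids {6, 9, 19, 28} → COUNT(*)=4, MIN(price)=222
  Fresno: ids {14, 15, 23} → COUNT(*)=3, MIN(price)=94
  Geneva: ids {8} → COUNT(*)=1, MIN(price)=694
  Nairobi: ids {5} → COUNT(*)=1, MIN(price)=562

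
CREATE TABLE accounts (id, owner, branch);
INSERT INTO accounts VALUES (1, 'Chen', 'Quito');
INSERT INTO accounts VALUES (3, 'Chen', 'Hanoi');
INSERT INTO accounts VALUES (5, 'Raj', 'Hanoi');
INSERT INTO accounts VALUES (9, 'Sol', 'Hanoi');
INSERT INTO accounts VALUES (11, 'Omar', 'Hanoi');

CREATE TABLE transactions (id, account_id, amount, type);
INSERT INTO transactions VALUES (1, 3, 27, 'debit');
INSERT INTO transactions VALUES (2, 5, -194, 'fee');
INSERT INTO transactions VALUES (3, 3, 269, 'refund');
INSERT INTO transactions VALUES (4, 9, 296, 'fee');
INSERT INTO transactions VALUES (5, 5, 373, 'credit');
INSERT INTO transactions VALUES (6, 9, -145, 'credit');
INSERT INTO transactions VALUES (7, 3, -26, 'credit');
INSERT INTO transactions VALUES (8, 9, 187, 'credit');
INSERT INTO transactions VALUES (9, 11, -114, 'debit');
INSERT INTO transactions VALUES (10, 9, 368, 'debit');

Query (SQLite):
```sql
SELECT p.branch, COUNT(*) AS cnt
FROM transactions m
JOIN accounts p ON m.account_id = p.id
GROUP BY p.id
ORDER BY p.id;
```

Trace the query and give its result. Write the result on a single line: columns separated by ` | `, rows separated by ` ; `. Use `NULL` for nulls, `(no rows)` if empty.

Hanoi | 3 ; Hanoi | 2 ; Hanoi | 4 ; Hanoi | 1

Join each transactions row to its accounts via account_id.
Group joined rows by accounts.id; compute COUNT(*) per group.
  3: ids {1, 3, 7} → COUNT(*)=3
  5: ids {2, 5} → COUNT(*)=2
  9: ids {4, 6, 8, 10} → COUNT(*)=4
  11: ids {9} → COUNT(*)=1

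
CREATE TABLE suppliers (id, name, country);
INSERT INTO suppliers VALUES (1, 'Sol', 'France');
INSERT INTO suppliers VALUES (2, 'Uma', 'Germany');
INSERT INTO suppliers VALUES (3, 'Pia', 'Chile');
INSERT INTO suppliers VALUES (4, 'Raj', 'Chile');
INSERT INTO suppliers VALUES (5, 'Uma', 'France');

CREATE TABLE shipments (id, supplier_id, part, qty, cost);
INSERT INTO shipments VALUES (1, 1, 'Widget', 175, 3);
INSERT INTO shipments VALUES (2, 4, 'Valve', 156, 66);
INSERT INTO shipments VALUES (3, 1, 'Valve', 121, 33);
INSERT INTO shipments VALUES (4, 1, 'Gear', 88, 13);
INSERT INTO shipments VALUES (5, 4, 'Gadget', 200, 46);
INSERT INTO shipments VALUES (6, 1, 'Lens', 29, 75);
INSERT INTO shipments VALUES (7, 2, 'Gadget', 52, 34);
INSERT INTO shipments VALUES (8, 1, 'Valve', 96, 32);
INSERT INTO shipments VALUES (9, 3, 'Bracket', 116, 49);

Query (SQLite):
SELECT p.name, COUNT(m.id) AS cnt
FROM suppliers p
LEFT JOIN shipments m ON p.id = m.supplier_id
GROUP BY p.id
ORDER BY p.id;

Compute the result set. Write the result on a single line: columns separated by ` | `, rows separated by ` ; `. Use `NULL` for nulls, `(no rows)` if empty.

LEFT JOIN keeps every suppliers row; unmatched ones get NULL for shipments columns.
Group by suppliers.id and compute COUNT(m.id). COUNT(col) of an all-NULL group is 0.
  1: ids {1, 3, 4, 6, 8} → COUNT(m.id)=5
  2: ids {7} → COUNT(m.id)=1
  3: ids {9} → COUNT(m.id)=1
  4: ids {2, 5} → COUNT(m.id)=2
  5: ids {—} → COUNT(m.id)=0

Sol | 5 ; Uma | 1 ; Pia | 1 ; Raj | 2 ; Uma | 0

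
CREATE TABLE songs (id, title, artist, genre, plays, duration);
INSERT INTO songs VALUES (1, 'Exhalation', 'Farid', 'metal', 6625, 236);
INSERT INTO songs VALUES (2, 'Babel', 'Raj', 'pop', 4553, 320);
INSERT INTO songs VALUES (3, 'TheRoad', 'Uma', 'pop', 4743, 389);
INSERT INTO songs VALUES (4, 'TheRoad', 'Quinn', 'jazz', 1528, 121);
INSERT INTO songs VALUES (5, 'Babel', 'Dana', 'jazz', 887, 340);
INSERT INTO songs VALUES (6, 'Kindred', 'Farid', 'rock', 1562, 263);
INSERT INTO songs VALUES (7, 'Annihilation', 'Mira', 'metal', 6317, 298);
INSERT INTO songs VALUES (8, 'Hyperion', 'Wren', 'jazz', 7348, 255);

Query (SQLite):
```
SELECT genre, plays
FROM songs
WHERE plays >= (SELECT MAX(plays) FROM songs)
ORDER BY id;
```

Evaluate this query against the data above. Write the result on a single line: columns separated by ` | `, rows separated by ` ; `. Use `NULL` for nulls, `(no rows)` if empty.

jazz | 7348

Scalar subquery: MAX(plays) over all songs rows = 7348.
Keep rows where plays >= that value.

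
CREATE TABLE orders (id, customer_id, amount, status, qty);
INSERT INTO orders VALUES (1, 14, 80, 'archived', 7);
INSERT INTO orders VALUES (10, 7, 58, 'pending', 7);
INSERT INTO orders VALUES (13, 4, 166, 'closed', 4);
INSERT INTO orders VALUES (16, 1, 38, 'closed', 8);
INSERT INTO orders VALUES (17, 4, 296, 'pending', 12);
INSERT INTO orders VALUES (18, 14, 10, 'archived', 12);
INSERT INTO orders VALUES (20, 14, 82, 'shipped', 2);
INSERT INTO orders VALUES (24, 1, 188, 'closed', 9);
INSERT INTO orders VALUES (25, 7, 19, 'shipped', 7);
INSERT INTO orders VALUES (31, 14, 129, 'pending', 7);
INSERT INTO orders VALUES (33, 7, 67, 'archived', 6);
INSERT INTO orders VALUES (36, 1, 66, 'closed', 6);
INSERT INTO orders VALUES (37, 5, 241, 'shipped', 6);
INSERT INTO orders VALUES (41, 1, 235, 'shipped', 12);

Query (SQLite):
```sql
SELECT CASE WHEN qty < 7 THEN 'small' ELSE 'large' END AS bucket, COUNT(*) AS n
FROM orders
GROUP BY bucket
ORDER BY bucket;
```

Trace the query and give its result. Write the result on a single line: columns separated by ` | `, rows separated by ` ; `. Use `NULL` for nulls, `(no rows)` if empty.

Bucket rows by qty < 7 → 'small' else 'large'; count each bucket.

large | 9 ; small | 5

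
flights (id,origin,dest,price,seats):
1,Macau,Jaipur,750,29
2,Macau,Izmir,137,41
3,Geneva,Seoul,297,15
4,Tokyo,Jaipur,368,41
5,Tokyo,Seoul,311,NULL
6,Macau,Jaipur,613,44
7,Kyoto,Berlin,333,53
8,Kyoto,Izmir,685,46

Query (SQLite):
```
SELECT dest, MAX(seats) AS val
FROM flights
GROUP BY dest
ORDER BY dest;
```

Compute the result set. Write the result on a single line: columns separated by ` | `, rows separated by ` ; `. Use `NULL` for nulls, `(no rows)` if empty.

Partition flights by dest; compute MAX(seats) within each group.
  Berlin: ids {7} → MAX(seats)=53
  Izmir: ids {2, 8} → MAX(seats)=46
  Jaipur: ids {1, 4, 6} → MAX(seats)=44
  Seoul: ids {3, 5} → MAX(seats)=15

Berlin | 53 ; Izmir | 46 ; Jaipur | 44 ; Seoul | 15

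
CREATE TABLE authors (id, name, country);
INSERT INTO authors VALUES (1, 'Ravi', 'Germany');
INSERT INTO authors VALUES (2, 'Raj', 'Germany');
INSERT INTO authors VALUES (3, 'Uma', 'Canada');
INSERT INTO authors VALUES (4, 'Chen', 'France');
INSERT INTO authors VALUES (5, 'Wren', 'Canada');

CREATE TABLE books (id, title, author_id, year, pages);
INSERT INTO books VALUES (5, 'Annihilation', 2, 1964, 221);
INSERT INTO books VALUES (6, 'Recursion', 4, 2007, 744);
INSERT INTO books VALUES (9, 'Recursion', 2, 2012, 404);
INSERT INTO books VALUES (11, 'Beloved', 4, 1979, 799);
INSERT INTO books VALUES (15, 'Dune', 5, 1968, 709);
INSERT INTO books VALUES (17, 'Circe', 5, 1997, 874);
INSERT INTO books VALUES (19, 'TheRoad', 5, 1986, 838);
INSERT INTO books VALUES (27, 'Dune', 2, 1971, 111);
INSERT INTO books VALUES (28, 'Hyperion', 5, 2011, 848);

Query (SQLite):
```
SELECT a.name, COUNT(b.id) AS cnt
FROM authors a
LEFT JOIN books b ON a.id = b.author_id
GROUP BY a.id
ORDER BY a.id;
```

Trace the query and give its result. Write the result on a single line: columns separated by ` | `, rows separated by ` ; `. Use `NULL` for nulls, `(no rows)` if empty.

Ravi | 0 ; Raj | 3 ; Uma | 0 ; Chen | 2 ; Wren | 4

LEFT JOIN keeps every authors row; unmatched ones get NULL for books columns.
Group by authors.id and compute COUNT(b.id). COUNT(col) of an all-NULL group is 0.
  1: ids {—} → COUNT(b.id)=0
  2: ids {5, 9, 27} → COUNT(b.id)=3
  3: ids {—} → COUNT(b.id)=0
  4: ids {6, 11} → COUNT(b.id)=2
  5: ids {15, 17, 19, 28} → COUNT(b.id)=4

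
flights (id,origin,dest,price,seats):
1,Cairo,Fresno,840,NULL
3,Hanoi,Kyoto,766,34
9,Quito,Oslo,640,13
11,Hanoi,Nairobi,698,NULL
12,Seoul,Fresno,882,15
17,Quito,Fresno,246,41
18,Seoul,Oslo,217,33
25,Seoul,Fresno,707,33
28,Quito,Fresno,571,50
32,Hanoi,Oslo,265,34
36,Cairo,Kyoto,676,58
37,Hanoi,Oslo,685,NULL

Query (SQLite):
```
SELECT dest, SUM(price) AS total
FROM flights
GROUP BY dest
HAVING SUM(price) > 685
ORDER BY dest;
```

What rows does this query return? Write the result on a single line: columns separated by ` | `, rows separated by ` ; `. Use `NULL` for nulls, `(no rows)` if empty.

Fresno | 3246 ; Kyoto | 1442 ; Nairobi | 698 ; Oslo | 1807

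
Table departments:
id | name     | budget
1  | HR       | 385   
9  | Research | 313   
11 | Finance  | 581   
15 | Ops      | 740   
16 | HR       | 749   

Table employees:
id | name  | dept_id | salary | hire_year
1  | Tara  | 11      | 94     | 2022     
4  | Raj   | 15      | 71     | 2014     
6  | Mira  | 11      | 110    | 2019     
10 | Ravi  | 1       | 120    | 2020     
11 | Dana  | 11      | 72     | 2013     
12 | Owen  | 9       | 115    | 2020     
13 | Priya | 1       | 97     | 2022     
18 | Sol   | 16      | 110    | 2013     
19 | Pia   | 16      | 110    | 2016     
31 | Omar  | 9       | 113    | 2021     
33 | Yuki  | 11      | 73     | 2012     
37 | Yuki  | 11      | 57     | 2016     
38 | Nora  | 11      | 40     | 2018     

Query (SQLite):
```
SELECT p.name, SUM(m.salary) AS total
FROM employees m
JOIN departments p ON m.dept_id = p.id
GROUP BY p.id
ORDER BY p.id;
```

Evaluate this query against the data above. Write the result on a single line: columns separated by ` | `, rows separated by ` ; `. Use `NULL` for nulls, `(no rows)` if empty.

Join each employees row to its departments via dept_id.
Group joined rows by departments.id; compute SUM(m.salary) per group.
  1: ids {10, 13} → SUM(m.salary)=217
  9: ids {12, 31} → SUM(m.salary)=228
  11: ids {1, 6, 11, 33, 37, 38} → SUM(m.salary)=446
  15: ids {4} → SUM(m.salary)=71
  16: ids {18, 19} → SUM(m.salary)=220

HR | 217 ; Research | 228 ; Finance | 446 ; Ops | 71 ; HR | 220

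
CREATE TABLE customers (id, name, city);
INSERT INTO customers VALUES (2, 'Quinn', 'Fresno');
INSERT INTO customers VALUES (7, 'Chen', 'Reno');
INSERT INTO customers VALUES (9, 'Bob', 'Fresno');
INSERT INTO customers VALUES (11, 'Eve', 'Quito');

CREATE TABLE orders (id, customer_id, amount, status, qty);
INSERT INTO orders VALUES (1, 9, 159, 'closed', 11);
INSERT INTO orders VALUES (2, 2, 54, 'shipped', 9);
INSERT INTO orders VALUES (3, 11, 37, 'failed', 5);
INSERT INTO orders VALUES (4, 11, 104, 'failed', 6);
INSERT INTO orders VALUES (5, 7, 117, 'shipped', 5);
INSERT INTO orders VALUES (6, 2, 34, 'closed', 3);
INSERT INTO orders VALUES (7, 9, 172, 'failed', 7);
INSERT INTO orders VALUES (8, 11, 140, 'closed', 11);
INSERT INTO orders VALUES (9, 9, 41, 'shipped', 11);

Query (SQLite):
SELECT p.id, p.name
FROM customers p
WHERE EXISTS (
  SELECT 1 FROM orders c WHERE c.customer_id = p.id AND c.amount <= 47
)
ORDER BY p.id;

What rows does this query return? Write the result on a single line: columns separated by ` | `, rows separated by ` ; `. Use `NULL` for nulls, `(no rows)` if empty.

2 | Quinn ; 9 | Bob ; 11 | Eve

For each customers row, check whether any orders with matching customer_id has amount <= 47.
Keep rows where that is true.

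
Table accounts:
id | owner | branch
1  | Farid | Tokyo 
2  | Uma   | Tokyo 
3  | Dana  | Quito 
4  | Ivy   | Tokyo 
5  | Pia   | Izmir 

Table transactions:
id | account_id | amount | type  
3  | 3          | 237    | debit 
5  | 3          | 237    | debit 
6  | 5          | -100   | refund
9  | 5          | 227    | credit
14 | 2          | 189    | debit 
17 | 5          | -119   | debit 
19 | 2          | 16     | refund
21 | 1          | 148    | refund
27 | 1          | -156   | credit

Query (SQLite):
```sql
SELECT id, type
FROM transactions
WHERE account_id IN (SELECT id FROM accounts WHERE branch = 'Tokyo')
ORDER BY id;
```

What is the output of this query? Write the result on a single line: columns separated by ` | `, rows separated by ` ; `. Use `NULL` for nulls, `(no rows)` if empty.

14 | debit ; 19 | refund ; 21 | refund ; 27 | credit

Inner query: accounts.id where branch = 'Tokyo'.
Outer: keep transactions rows whose account_id is in that set.
Inner query → {1, 2, 4}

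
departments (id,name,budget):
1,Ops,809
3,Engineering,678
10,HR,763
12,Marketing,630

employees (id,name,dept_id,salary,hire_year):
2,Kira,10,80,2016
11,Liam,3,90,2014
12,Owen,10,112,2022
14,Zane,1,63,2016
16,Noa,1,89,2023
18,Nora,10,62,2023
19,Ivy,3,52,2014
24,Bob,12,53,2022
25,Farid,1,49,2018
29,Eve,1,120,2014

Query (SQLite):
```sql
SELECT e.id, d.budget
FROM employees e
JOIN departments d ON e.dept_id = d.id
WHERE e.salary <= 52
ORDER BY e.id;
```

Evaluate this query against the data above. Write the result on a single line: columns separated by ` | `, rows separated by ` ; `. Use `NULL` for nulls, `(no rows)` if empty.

Each employees row matches the departments row where dept_id = departments.id.
Then keep rows with e.salary <= 52.

19 | 678 ; 25 | 809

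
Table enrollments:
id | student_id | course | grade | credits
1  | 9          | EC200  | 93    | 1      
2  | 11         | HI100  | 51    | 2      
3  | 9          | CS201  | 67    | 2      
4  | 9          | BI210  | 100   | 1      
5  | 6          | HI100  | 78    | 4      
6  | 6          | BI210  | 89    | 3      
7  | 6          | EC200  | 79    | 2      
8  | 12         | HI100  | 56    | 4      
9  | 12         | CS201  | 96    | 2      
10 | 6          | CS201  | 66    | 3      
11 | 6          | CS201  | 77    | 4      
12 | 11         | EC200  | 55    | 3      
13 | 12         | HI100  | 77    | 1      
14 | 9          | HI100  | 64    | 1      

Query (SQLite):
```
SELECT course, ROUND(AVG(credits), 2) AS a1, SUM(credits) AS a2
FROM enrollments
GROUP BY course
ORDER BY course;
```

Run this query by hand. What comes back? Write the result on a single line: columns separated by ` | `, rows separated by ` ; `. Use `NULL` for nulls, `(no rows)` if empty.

Group enrollments by course.
Per group compute: ROUND(AVG(credits), 2), SUM(credits).
  BI210: ids {4, 6} → ROUND(AVG(credits), 2)=2, SUM(credits)=4
  CS201: ids {3, 9, 10, 11} → ROUND(AVG(credits), 2)=2.75, SUM(credits)=11
  EC200: ids {1, 7, 12} → ROUND(AVG(credits), 2)=2, SUM(credits)=6
  HI100: ids {2, 5, 8, 13, 14} → ROUND(AVG(credits), 2)=2.4, SUM(credits)=12

BI210 | 2 | 4 ; CS201 | 2.75 | 11 ; EC200 | 2 | 6 ; HI100 | 2.4 | 12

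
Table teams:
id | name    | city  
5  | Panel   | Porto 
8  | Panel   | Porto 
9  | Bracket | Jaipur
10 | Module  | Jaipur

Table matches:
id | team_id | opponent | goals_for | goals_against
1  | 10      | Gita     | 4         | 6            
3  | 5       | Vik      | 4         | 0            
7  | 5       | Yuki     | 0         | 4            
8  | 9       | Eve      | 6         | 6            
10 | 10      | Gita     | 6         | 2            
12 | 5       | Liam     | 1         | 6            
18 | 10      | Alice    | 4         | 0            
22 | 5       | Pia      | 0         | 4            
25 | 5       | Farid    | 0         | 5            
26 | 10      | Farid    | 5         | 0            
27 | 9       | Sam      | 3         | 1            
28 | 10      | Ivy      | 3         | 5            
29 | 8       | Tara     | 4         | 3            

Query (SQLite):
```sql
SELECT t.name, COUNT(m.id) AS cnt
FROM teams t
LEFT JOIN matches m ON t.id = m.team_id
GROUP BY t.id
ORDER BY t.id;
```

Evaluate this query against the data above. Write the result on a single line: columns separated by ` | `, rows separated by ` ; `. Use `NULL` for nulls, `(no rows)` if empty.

Panel | 5 ; Panel | 1 ; Bracket | 2 ; Module | 5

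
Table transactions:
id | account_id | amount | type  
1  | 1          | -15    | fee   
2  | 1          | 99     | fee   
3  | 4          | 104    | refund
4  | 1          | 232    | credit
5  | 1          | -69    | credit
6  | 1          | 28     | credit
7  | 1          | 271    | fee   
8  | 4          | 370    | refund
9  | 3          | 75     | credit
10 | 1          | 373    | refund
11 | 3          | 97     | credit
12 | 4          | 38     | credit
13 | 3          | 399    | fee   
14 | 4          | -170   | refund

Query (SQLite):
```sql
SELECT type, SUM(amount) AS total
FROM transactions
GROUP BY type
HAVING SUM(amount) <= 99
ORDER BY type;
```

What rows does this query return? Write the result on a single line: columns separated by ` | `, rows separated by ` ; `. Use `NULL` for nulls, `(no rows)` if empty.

Partition transactions by type; compute SUM(amount) within each group.
HAVING: keep groups where SUM(amount) <= 99.
  credit: ids {4, 5, 6, 9, 11, 12} → SUM(amount)=401
  fee: ids {1, 2, 7, 13} → SUM(amount)=754
  refund: ids {3, 8, 10, 14} → SUM(amount)=677

(no rows)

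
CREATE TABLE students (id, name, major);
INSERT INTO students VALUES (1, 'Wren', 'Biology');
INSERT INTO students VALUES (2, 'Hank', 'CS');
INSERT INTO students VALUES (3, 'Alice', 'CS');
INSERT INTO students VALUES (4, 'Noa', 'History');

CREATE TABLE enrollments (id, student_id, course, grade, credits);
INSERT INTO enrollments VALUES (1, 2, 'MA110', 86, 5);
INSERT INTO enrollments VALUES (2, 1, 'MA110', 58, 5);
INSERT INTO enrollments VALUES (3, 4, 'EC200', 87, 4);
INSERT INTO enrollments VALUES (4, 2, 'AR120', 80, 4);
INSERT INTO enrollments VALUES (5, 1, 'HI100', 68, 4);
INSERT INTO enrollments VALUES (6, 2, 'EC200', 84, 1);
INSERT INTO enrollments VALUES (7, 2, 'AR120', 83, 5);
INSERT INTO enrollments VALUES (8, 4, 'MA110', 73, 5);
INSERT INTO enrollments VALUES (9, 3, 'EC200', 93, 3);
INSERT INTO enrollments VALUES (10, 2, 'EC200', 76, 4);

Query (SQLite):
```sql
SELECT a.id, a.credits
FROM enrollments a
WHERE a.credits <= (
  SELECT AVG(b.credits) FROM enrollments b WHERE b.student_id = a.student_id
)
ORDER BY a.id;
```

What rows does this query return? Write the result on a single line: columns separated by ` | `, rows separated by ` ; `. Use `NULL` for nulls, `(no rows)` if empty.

For each enrollments row a, compute AVG(credits) over rows sharing a.student_id.
Keep row a if a.credits <= that per-group AVG.
  student_id=1: AVG(credits) = 4.5
  student_id=2: AVG(credits) = 3.8
  student_id=3: AVG(credits) = 3.0
  student_id=4: AVG(credits) = 4.5

3 | 4 ; 5 | 4 ; 6 | 1 ; 9 | 3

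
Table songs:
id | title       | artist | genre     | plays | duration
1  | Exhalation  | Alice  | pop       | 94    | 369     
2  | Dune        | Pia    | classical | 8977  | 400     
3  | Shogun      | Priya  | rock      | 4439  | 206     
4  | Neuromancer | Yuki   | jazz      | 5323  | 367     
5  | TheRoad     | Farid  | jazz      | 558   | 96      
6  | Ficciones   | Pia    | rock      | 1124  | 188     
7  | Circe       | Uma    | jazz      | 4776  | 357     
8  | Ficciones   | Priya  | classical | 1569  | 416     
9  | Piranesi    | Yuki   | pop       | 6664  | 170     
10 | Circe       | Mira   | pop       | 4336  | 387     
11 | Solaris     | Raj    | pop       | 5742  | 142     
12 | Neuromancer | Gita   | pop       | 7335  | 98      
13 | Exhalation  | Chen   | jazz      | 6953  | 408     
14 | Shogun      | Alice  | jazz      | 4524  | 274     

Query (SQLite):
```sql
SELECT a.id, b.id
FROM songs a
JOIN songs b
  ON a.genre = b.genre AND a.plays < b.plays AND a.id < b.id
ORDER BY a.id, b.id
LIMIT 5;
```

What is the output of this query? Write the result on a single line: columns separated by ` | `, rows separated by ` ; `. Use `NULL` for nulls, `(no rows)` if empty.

Pairs (a,b) with same genre, a.plays < b.plays, a.id < b.id.
genre groups: classical:{2,8} jazz:{4,5,7,13,14} pop:{1,9,10,11,12} rock:{3,6}
Ordered by (a.id, b.id); first 5.

1 | 9 ; 1 | 10 ; 1 | 11 ; 1 | 12 ; 4 | 13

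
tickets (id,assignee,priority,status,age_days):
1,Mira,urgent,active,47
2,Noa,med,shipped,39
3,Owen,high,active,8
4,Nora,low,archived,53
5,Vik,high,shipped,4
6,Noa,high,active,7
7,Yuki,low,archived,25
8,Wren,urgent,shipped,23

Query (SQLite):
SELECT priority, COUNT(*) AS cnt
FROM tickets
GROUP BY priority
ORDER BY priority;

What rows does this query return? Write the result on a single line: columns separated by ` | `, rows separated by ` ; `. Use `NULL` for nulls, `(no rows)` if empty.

high | 3 ; low | 2 ; med | 1 ; urgent | 2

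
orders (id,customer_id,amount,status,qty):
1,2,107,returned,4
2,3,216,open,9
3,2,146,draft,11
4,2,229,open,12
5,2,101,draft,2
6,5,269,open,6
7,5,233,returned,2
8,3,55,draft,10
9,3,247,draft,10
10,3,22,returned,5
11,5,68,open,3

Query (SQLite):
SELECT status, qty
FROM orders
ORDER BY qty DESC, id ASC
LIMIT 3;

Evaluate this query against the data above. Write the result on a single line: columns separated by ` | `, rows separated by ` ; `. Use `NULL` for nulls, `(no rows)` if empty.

open | 12 ; draft | 11 ; draft | 10

Sort by qty desc, tiebreak id asc: (12, id=4), (11, id=3), (10, id=8), (10, id=9), (9, id=2), (6, id=6) …. Take first 3.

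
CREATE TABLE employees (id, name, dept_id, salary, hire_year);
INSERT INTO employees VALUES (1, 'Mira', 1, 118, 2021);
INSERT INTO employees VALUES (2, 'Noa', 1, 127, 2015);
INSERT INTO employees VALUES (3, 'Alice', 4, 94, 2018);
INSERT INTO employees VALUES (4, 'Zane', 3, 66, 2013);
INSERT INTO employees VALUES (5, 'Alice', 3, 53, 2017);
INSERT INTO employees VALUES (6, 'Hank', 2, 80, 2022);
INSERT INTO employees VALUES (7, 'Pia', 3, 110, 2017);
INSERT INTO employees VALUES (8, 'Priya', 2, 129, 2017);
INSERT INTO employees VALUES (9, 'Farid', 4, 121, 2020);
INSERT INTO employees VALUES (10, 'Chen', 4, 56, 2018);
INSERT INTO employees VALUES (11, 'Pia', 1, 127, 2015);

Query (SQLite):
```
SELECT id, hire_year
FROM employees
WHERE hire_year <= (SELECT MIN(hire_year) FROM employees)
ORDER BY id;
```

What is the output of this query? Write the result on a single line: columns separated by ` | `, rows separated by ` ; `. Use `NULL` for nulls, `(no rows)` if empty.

Scalar subquery: MIN(hire_year) over all employees rows = 2013.
Keep rows where hire_year <= that value.

4 | 2013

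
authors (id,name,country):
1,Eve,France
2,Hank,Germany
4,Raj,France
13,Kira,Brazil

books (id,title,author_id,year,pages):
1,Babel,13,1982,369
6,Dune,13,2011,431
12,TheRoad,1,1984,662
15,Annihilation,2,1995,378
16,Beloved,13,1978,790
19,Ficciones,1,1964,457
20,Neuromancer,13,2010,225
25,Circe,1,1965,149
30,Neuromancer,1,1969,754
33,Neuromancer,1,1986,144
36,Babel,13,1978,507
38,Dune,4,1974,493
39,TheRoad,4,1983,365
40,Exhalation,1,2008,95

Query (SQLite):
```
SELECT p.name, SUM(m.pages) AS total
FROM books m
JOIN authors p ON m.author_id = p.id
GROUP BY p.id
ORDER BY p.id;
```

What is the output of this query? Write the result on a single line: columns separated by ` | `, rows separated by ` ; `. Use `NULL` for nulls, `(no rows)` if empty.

Join each books row to its authors via author_id.
Group joined rows by authors.id; compute SUM(m.pages) per group.
  1: ids {12, 19, 25, 30, 33, 40} → SUM(m.pages)=2261
  2: ids {15} → SUM(m.pages)=378
  4: ids {38, 39} → SUM(m.pages)=858
  13: ids {1, 6, 16, 20, 36} → SUM(m.pages)=2322

Eve | 2261 ; Hank | 378 ; Raj | 858 ; Kira | 2322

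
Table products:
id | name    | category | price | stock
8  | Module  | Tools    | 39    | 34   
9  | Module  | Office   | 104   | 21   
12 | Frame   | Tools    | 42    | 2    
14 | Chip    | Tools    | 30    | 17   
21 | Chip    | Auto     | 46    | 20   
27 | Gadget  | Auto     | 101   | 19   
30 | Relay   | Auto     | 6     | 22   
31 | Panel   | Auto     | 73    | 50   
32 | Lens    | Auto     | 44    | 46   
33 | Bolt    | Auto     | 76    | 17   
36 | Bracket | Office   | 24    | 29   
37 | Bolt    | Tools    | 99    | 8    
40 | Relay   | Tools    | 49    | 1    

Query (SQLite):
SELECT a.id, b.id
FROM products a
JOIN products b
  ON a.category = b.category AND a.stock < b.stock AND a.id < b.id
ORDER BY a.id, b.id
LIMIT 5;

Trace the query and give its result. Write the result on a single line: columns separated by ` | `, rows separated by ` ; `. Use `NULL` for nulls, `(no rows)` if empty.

Pairs (a,b) with same category, a.stock < b.stock, a.id < b.id.
category groups: Auto:{21,27,30,31,32,33} Office:{9,36} Tools:{8,12,14,37,40}
Ordered by (a.id, b.id); first 5.

9 | 36 ; 12 | 14 ; 12 | 37 ; 21 | 30 ; 21 | 31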